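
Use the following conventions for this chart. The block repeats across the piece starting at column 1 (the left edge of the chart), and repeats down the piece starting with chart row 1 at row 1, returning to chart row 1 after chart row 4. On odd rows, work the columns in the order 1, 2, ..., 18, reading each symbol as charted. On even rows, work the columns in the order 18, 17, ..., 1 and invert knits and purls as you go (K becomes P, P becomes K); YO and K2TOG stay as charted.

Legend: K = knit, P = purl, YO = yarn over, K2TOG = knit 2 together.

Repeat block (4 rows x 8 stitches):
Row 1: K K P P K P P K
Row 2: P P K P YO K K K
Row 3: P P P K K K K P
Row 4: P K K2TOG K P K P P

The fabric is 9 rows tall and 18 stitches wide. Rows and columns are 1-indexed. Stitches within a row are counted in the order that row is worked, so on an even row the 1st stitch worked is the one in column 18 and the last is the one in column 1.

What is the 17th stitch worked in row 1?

For row 1: chart row = ((1-1) mod 4) + 1 = 1; this is a RS (odd) row.
Chart row 1 tiled across columns 1-18: K K P P K P P K K K P P K P P K K K
Right side: take the tiled row as-is (worked left to right from column 1).
Stitch 17 in working order -> K

== STITCH ==
K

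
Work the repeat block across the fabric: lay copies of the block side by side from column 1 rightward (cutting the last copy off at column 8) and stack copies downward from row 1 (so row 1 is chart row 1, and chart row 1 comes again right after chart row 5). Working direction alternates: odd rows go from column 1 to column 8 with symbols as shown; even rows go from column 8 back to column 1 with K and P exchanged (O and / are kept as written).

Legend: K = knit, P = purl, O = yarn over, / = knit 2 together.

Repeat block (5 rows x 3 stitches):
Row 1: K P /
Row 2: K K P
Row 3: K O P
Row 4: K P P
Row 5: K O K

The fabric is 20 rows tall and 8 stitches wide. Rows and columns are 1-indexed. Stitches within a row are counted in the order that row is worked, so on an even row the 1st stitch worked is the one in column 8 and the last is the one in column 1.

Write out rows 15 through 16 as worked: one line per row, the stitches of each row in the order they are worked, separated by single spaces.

Row 15: chart row 5, RS - tile across columns 1-8 and work as-is.
Row 16: chart row 1, WS - tiled (columns 1-8): K P / K P / K P; work from column 8 back to 1 with K<->P swapped.

Rows as worked:
K O K K O K K O
K P / K P / K P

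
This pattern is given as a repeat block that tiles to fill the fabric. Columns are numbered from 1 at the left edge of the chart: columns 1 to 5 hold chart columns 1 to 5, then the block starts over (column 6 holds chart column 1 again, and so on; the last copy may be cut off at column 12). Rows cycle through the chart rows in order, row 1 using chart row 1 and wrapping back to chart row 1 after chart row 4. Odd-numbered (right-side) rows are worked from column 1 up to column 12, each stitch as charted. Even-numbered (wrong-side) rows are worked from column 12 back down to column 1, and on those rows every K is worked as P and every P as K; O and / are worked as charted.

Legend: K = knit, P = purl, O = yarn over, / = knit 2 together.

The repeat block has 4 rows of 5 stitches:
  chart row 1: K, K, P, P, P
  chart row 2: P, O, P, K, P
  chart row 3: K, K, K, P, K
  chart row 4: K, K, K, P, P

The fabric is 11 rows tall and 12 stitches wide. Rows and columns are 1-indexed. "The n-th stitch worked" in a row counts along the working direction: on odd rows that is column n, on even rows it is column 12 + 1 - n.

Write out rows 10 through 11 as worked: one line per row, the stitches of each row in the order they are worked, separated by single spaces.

Row 10: chart row 2, WS - tiled (columns 1-12): P O P K P P O P K P P O; work from column 12 back to 1 with K<->P swapped.
Row 11: chart row 3, RS - tile across columns 1-12 and work as-is.

Rows as worked:
O K K P K O K K P K O K
K K K P K K K K P K K K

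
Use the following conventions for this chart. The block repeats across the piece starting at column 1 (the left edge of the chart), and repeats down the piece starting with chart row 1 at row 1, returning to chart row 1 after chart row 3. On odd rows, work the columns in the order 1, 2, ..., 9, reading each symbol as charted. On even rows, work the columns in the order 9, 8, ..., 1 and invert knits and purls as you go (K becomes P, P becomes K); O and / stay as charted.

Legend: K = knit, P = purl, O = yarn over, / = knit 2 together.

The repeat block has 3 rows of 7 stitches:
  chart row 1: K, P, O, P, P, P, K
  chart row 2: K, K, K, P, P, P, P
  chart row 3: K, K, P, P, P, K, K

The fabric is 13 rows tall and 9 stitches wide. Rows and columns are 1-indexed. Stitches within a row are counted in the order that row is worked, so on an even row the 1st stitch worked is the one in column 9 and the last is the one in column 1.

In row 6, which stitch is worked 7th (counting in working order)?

Row 6: (6-1) mod 3 = 2, so use chart row 3. Even row -> WS.
Chart row 3 tiled across columns 1-9: K K P P P K K K K
Wrong side: read the tiled row from column 9 down to 1 and exchange K with P (leave O, /).
Row 6 as worked: P P P P K K K P P
The 7th stitch worked is K.

Result:
K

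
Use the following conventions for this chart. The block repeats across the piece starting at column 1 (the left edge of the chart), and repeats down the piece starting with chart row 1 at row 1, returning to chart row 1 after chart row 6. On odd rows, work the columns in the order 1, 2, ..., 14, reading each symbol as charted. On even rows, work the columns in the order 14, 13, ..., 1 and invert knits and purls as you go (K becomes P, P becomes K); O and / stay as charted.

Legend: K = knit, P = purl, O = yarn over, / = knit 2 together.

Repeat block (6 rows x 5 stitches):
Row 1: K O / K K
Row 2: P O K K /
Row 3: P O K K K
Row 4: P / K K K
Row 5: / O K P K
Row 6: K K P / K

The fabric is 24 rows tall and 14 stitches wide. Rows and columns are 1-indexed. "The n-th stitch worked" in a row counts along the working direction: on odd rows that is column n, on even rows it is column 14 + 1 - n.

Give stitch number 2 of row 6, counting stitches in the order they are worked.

Stitch:
K

Derivation:
Row 6 uses chart row ((6-1) mod 6)+1 = 6. Row 6 is even, so WS.
Chart row 6 tiled across columns 1-14: K K P / K K K P / K K K P /
WS: work from column 14 back to column 1 (reverse the tiled row), swapping K<->P (O and / unchanged).
Row 6 as worked: / K P P P / K P P P / K P P
The 2nd stitch worked is K.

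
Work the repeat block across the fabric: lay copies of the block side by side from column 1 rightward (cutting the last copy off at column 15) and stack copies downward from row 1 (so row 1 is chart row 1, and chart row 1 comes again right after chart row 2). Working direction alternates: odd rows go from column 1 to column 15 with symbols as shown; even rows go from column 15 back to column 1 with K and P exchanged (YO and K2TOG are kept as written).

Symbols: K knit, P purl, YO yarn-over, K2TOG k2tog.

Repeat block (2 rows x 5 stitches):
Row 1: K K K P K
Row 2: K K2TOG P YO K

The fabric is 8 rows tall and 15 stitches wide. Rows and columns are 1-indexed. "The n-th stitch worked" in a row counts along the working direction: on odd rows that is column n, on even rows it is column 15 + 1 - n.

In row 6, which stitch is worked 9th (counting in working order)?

Row 6 uses chart row ((6-1) mod 2)+1 = 2. Row 6 is even, so WS.
Chart row 2 tiled across columns 1-15: K K2TOG P YO K K K2TOG P YO K K K2TOG P YO K
WS: work from column 15 back to column 1 (reverse the tiled row), swapping K<->P (YO and K2TOG unchanged).
Row 6 as worked: P YO K K2TOG P P YO K K2TOG P P YO K K2TOG P
Counting 9 along the worked row gives K2TOG.

Stitch:
K2TOG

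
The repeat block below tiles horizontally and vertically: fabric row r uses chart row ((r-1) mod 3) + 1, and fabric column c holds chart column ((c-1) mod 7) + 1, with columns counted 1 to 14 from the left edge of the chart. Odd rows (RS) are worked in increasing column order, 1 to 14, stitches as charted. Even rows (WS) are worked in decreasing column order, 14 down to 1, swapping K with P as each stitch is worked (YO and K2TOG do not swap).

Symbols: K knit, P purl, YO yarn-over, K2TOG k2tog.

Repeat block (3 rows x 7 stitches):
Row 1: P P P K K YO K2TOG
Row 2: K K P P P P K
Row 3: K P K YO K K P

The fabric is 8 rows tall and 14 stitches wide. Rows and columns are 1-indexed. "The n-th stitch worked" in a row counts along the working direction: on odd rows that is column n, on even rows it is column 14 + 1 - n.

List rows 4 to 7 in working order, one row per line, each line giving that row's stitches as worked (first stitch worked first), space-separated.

Rows as worked:
K2TOG YO P P K K K K2TOG YO P P K K K
K K P P P P K K K P P P P K
K P P YO P K P K P P YO P K P
P P P K K YO K2TOG P P P K K YO K2TOG

Derivation:
Row 4: chart row 1, WS - tiled (columns 1-14): P P P K K YO K2TOG P P P K K YO K2TOG; work from column 14 back to 1 with K<->P swapped.
Row 5: chart row 2, RS - tile across columns 1-14 and work as-is.
Row 6: chart row 3, WS - tiled (columns 1-14): K P K YO K K P K P K YO K K P; work from column 14 back to 1 with K<->P swapped.
Row 7: chart row 1, RS - tile across columns 1-14 and work as-is.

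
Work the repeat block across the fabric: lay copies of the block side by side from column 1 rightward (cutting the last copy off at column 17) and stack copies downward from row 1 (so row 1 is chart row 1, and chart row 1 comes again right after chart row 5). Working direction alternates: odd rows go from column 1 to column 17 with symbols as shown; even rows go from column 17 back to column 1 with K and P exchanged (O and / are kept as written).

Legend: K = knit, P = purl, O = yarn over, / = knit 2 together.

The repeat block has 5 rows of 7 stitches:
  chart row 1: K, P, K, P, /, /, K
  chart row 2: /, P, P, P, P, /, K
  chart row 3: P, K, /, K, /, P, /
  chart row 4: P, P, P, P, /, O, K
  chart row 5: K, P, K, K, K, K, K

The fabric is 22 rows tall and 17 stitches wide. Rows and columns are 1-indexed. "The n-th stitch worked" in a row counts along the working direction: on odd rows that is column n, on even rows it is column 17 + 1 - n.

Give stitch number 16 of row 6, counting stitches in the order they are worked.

Result:
K

Derivation:
Row 6: (6-1) mod 5 = 0, so use chart row 1. Even row -> WS.
Chart row 1 tiled across columns 1-17: K P K P / / K K P K P / / K K P K
Wrong side: read the tiled row from column 17 down to 1 and exchange K with P (leave O, /).
Row 6 as worked: P K P P / / K P K P P / / K P K P
Counting 16 along the worked row gives K.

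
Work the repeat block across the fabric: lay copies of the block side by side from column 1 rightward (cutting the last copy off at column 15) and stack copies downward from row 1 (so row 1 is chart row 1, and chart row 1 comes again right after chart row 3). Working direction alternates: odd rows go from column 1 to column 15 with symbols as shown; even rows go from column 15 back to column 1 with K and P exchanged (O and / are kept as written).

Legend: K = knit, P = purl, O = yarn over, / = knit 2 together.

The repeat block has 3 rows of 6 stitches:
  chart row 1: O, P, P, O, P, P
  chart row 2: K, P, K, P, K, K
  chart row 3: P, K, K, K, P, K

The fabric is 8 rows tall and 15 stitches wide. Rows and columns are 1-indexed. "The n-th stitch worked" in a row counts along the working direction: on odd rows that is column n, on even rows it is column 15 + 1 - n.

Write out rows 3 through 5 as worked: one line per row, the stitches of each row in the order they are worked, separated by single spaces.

Row 3: chart row 3, RS - tile across columns 1-15 and work as-is.
Row 4: chart row 1, WS - tiled (columns 1-15): O P P O P P O P P O P P O P P; work from column 15 back to 1 with K<->P swapped.
Row 5: chart row 2, RS - tile across columns 1-15 and work as-is.

== ROWS AS WORKED ==
P K K K P K P K K K P K P K K
K K O K K O K K O K K O K K O
K P K P K K K P K P K K K P K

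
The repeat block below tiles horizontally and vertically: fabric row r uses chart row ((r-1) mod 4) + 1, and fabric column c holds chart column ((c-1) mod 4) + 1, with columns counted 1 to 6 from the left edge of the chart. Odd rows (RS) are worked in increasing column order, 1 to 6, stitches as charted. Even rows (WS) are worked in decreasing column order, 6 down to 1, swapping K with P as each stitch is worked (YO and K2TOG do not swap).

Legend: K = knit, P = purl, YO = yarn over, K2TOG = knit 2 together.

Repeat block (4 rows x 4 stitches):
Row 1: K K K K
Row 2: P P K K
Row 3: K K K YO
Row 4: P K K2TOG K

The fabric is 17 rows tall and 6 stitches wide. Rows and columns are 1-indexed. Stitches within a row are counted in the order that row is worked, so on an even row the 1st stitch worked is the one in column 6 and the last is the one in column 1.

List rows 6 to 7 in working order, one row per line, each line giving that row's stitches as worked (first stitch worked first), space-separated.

Result:
K K P P K K
K K K YO K K

Derivation:
Row 6: chart row 2, WS - tiled (columns 1-6): P P K K P P; work from column 6 back to 1 with K<->P swapped.
Row 7: chart row 3, RS - tile across columns 1-6 and work as-is.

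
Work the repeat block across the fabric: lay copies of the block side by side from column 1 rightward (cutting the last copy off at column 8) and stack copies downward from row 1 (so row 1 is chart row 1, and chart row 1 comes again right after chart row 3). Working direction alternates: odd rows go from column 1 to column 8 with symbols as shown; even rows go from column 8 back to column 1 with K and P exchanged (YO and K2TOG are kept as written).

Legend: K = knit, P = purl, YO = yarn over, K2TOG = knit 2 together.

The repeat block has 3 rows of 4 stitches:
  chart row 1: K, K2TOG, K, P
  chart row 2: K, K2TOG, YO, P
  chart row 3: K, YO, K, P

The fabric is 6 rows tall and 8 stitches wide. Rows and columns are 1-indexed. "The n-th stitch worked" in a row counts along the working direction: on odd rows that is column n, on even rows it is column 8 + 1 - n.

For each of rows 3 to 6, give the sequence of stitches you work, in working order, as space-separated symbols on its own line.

Row 3: chart row 3, RS - tile across columns 1-8 and work as-is.
Row 4: chart row 1, WS - tiled (columns 1-8): K K2TOG K P K K2TOG K P; work from column 8 back to 1 with K<->P swapped.
Row 5: chart row 2, RS - tile across columns 1-8 and work as-is.
Row 6: chart row 3, WS - tiled (columns 1-8): K YO K P K YO K P; work from column 8 back to 1 with K<->P swapped.

Rows as worked:
K YO K P K YO K P
K P K2TOG P K P K2TOG P
K K2TOG YO P K K2TOG YO P
K P YO P K P YO P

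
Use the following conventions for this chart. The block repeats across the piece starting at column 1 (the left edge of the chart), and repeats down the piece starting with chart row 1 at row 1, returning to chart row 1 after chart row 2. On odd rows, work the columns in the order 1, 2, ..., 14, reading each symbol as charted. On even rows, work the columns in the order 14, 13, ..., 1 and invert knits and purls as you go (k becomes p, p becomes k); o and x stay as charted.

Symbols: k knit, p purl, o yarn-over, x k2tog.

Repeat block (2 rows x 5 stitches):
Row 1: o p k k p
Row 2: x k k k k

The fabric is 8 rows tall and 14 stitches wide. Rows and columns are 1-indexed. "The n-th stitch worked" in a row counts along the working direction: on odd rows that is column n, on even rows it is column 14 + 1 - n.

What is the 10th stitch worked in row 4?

Stitch:
p

Derivation:
Row 4 uses chart row ((4-1) mod 2)+1 = 2. Row 4 is even, so WS.
Chart row 2 tiled across columns 1-14: x k k k k x k k k k x k k k
WS: work from column 14 back to column 1 (reverse the tiled row), swapping k<->p (o and x unchanged).
Row 4 as worked: p p p x p p p p x p p p p x
Stitch 10 in working order -> p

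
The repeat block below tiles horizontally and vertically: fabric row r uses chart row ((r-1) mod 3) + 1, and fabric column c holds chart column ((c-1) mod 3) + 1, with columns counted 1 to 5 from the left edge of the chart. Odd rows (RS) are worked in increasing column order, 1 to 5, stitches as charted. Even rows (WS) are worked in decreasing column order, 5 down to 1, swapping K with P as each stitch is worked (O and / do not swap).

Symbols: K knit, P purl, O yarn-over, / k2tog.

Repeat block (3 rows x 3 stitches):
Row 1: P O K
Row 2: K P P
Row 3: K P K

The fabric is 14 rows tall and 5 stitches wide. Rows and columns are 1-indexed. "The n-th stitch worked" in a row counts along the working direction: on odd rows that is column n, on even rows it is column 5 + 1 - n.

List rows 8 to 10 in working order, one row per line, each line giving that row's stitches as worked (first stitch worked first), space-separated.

== ROWS AS WORKED ==
K P K K P
K P K K P
O K P O K

Derivation:
Row 8: chart row 2, WS - tiled (columns 1-5): K P P K P; work from column 5 back to 1 with K<->P swapped.
Row 9: chart row 3, RS - tile across columns 1-5 and work as-is.
Row 10: chart row 1, WS - tiled (columns 1-5): P O K P O; work from column 5 back to 1 with K<->P swapped.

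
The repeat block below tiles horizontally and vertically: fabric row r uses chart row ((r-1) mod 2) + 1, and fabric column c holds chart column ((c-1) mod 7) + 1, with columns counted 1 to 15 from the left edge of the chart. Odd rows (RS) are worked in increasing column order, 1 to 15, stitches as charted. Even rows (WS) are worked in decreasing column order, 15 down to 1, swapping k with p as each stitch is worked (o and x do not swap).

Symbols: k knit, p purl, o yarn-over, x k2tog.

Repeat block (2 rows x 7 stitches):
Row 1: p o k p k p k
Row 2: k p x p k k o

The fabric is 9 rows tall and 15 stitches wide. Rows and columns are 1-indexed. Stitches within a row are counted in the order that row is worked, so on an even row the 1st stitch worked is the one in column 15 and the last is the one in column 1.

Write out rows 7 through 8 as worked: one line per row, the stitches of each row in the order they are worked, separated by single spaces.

Rows as worked:
p o k p k p k p o k p k p k p
p o p p k x k p o p p k x k p

Derivation:
Row 7: chart row 1, RS - tile across columns 1-15 and work as-is.
Row 8: chart row 2, WS - tiled (columns 1-15): k p x p k k o k p x p k k o k; work from column 15 back to 1 with k<->p swapped.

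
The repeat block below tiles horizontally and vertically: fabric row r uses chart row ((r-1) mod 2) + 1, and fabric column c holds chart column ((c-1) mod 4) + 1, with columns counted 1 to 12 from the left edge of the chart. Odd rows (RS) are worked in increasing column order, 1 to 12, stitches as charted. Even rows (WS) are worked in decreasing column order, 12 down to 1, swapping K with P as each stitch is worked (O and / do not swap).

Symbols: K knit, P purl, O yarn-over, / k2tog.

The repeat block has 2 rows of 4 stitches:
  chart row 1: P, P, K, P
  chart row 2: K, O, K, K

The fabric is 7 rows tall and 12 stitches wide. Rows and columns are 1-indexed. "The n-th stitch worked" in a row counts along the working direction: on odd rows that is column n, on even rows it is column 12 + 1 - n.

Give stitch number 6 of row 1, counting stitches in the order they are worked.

Result:
P

Derivation:
Row 1 uses chart row ((1-1) mod 2)+1 = 1. Row 1 is odd, so RS.
Chart row 1 tiled across columns 1-12: P P K P P P K P P P K P
RS row: no reversal, no swap; stitch n worked = column n.
The 6th stitch worked is P.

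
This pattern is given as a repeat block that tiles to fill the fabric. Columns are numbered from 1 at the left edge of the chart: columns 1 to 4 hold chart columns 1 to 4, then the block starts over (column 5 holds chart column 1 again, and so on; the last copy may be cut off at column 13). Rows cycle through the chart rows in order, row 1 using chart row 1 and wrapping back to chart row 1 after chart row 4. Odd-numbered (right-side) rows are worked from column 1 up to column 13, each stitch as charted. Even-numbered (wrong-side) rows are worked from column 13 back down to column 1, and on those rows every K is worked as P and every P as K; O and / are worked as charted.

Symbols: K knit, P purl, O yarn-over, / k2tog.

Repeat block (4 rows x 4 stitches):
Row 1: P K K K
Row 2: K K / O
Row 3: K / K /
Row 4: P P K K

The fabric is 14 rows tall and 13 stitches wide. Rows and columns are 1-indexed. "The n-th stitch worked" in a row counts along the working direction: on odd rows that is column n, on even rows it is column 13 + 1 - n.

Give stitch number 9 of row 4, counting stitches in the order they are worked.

Stitch:
K

Derivation:
For row 4: chart row = ((4-1) mod 4) + 1 = 4; this is a WS (even) row.
Chart row 4 tiled across columns 1-13: P P K K P P K K P P K K P
WS row: flip the tiled sequence (start at column 13) and apply K<->P; O and / stay.
Row 4 as worked: K P P K K P P K K P P K K
Counting 9 along the worked row gives K.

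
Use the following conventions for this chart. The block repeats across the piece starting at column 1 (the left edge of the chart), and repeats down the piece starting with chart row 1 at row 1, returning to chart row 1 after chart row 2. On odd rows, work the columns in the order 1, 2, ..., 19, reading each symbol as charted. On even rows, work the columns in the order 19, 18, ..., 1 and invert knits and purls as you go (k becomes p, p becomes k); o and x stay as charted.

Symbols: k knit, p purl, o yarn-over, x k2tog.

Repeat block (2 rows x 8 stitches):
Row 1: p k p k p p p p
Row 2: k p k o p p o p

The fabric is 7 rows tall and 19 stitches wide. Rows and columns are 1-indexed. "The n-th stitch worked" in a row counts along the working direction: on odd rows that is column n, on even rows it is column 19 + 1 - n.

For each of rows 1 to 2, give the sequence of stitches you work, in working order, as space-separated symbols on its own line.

Rows as worked:
p k p k p p p p p k p k p p p p p k p
p k p k o k k o p k p k o k k o p k p

Derivation:
Row 1: chart row 1, RS - tile across columns 1-19 and work as-is.
Row 2: chart row 2, WS - tiled (columns 1-19): k p k o p p o p k p k o p p o p k p k; work from column 19 back to 1 with k<->p swapped.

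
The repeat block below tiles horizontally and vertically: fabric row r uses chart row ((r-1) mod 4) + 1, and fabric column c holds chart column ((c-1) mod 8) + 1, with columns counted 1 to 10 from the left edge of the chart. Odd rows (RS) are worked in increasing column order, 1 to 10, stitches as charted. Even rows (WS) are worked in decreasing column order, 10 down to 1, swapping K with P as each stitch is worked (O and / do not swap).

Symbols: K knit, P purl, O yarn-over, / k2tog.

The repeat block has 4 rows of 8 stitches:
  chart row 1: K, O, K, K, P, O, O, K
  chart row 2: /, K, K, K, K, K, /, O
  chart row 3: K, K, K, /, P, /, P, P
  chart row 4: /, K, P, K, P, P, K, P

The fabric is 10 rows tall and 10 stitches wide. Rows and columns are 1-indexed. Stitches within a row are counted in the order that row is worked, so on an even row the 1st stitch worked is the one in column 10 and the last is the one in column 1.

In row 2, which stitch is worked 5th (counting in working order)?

For row 2: chart row = ((2-1) mod 4) + 1 = 2; this is a WS (even) row.
Chart row 2 tiled across columns 1-10: / K K K K K / O / K
WS: work from column 10 back to column 1 (reverse the tiled row), swapping K<->P (O and / unchanged).
Row 2 as worked: P / O / P P P P P /
Stitch 5 in working order -> P

== STITCH ==
P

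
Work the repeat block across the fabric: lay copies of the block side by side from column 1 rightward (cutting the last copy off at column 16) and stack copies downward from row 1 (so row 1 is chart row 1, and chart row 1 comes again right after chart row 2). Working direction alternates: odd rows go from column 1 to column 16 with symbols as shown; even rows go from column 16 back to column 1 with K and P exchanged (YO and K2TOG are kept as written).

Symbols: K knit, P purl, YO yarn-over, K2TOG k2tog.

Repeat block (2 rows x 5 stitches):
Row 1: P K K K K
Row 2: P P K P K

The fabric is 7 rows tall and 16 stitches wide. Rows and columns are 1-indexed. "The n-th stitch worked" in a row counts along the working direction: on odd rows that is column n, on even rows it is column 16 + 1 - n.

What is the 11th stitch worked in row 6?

Row 6: (6-1) mod 2 = 1, so use chart row 2. Even row -> WS.
Chart row 2 tiled across columns 1-16: P P K P K P P K P K P P K P K P
WS row: flip the tiled sequence (start at column 16) and apply K<->P; YO and K2TOG stay.
Row 6 as worked: K P K P K K P K P K K P K P K K
The 11th stitch worked is K.

== STITCH ==
K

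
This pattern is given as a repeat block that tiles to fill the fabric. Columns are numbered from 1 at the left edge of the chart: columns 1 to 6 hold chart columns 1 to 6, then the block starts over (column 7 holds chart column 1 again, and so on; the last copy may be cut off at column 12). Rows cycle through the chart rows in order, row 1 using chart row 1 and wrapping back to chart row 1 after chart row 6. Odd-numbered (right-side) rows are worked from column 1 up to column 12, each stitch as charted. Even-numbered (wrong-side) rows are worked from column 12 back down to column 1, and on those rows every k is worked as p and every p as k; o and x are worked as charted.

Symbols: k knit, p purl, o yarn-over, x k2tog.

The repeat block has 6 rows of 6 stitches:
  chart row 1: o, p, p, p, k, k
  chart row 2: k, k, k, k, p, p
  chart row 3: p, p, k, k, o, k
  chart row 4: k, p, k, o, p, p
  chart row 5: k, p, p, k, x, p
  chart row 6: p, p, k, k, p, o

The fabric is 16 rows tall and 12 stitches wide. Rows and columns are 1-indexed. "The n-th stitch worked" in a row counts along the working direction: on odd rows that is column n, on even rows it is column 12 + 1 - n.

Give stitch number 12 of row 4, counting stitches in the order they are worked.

Stitch:
p

Derivation:
For row 4: chart row = ((4-1) mod 6) + 1 = 4; this is a WS (even) row.
Chart row 4 tiled across columns 1-12: k p k o p p k p k o p p
Wrong side: read the tiled row from column 12 down to 1 and exchange k with p (leave o, x).
Row 4 as worked: k k o p k p k k o p k p
Stitch 12 in working order -> p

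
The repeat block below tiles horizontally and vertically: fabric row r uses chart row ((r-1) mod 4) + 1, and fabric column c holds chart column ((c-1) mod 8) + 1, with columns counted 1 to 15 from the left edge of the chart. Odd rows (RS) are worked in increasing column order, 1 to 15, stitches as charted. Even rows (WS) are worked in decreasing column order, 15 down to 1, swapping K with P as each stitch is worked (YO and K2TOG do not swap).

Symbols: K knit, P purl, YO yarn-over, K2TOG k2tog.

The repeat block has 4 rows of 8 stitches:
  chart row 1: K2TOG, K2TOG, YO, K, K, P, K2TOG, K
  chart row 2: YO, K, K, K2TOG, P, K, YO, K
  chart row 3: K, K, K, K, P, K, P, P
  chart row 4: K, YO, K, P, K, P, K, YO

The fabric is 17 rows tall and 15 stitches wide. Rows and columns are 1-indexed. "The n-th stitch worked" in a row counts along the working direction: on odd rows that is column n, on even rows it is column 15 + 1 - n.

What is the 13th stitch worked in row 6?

Result:
P

Derivation:
Row 6: (6-1) mod 4 = 1, so use chart row 2. Even row -> WS.
Chart row 2 tiled across columns 1-15: YO K K K2TOG P K YO K YO K K K2TOG P K YO
Wrong side: read the tiled row from column 15 down to 1 and exchange K with P (leave YO, K2TOG).
Row 6 as worked: YO P K K2TOG P P YO P YO P K K2TOG P P YO
Counting 13 along the worked row gives P.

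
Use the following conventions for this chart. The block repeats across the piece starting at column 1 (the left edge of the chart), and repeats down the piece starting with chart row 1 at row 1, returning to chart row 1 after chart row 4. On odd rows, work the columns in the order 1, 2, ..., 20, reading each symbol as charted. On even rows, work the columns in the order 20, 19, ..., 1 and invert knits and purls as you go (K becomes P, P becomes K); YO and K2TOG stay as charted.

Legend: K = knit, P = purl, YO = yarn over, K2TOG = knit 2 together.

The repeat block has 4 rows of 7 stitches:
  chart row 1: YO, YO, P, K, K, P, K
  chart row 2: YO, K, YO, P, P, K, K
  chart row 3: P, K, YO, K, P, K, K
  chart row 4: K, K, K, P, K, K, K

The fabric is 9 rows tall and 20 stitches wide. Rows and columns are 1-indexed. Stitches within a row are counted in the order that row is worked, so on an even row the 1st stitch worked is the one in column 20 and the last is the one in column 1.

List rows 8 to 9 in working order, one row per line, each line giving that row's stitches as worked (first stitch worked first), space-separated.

== ROWS AS WORKED ==
P P K P P P P P P K P P P P P P K P P P
YO YO P K K P K YO YO P K K P K YO YO P K K P

Derivation:
Row 8: chart row 4, WS - tiled (columns 1-20): K K K P K K K K K K P K K K K K K P K K; work from column 20 back to 1 with K<->P swapped.
Row 9: chart row 1, RS - tile across columns 1-20 and work as-is.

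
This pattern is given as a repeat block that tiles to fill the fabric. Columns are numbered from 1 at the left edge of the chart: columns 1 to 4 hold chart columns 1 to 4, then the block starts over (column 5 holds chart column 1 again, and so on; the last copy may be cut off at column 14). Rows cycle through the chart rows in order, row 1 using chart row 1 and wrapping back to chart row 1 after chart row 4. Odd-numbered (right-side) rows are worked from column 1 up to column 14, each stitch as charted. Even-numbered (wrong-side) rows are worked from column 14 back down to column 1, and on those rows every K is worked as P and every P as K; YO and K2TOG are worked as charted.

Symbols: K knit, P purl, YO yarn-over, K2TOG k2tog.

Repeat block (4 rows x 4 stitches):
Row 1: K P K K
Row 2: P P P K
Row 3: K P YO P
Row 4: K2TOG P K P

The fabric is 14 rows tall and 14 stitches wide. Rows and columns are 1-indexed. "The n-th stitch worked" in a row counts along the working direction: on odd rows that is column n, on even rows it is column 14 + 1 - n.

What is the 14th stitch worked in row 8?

For row 8: chart row = ((8-1) mod 4) + 1 = 4; this is a WS (even) row.
Chart row 4 tiled across columns 1-14: K2TOG P K P K2TOG P K P K2TOG P K P K2TOG P
WS row: flip the tiled sequence (start at column 14) and apply K<->P; YO and K2TOG stay.
Row 8 as worked: K K2TOG K P K K2TOG K P K K2TOG K P K K2TOG
The 14th stitch worked is K2TOG.

== STITCH ==
K2TOG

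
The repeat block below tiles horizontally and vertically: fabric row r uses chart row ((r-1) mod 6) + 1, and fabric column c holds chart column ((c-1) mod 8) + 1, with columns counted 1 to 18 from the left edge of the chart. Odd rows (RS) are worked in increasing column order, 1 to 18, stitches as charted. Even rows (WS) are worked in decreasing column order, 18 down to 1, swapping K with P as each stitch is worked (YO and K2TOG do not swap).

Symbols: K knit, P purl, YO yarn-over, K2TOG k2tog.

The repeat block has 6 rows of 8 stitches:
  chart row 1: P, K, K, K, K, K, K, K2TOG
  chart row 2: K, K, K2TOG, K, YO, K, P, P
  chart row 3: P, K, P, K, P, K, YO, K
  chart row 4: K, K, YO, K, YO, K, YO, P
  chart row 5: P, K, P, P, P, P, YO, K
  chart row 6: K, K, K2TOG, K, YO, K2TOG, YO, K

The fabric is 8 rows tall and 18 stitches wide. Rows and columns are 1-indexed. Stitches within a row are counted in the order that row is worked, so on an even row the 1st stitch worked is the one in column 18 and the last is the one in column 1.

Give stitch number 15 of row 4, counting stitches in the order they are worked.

== STITCH ==
P

Derivation:
For row 4: chart row = ((4-1) mod 6) + 1 = 4; this is a WS (even) row.
Chart row 4 tiled across columns 1-18: K K YO K YO K YO P K K YO K YO K YO P K K
WS row: flip the tiled sequence (start at column 18) and apply K<->P; YO and K2TOG stay.
Row 4 as worked: P P K YO P YO P YO P P K YO P YO P YO P P
Counting 15 along the worked row gives P.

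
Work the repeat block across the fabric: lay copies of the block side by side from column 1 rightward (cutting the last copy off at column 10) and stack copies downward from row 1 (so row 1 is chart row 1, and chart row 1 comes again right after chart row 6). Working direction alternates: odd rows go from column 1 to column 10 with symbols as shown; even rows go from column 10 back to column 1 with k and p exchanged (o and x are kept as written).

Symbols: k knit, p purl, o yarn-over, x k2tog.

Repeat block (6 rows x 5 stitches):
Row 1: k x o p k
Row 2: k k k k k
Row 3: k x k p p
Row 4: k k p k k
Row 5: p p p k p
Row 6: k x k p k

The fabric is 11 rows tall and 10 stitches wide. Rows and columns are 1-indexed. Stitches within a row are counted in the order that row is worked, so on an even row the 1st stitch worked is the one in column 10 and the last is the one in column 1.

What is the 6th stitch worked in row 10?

Row 10 uses chart row ((10-1) mod 6)+1 = 4. Row 10 is even, so WS.
Chart row 4 tiled across columns 1-10: k k p k k k k p k k
WS row: flip the tiled sequence (start at column 10) and apply k<->p; o and x stay.
Row 10 as worked: p p k p p p p k p p
Counting 6 along the worked row gives p.

Stitch:
p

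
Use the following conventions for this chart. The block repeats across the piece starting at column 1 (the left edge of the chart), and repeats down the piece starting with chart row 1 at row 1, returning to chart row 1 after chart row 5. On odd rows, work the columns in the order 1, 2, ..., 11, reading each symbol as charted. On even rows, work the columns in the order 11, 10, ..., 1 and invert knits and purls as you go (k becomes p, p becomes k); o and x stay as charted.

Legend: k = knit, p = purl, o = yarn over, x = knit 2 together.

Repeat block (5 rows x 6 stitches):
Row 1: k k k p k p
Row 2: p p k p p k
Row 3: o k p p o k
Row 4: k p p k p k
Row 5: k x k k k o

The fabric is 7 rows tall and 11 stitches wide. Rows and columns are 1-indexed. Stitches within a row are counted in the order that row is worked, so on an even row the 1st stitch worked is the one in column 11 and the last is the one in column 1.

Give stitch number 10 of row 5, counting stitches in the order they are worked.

Stitch:
k

Derivation:
For row 5: chart row = ((5-1) mod 5) + 1 = 5; this is a RS (odd) row.
Chart row 5 tiled across columns 1-11: k x k k k o k x k k k
Right side: take the tiled row as-is (worked left to right from column 1).
Counting 10 along the worked row gives k.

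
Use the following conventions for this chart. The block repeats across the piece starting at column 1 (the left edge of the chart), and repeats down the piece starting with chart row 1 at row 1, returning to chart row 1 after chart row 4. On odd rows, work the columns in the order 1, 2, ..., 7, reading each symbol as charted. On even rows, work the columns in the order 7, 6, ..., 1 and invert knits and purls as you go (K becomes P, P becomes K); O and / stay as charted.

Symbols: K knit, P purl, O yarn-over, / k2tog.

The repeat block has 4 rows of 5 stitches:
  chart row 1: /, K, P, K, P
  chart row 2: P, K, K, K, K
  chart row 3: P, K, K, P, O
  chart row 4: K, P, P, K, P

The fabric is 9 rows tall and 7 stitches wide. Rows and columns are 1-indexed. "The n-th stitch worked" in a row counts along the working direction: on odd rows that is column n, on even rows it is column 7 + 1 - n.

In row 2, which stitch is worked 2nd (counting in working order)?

For row 2: chart row = ((2-1) mod 4) + 1 = 2; this is a WS (even) row.
Chart row 2 tiled across columns 1-7: P K K K K P K
WS: work from column 7 back to column 1 (reverse the tiled row), swapping K<->P (O and / unchanged).
Row 2 as worked: P K P P P P K
The 2nd stitch worked is K.

Result:
K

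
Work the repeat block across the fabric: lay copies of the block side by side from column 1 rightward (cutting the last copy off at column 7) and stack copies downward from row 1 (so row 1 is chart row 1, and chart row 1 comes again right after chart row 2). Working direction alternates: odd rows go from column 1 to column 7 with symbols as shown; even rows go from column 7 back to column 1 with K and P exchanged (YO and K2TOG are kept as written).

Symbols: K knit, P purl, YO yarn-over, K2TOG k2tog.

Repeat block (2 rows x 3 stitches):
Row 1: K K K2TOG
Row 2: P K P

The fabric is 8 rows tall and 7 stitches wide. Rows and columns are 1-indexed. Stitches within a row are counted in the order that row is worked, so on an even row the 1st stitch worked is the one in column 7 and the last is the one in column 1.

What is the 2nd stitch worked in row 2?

For row 2: chart row = ((2-1) mod 2) + 1 = 2; this is a WS (even) row.
Chart row 2 tiled across columns 1-7: P K P P K P P
Wrong side: read the tiled row from column 7 down to 1 and exchange K with P (leave YO, K2TOG).
Row 2 as worked: K K P K K P K
Counting 2 along the worked row gives K.

== STITCH ==
K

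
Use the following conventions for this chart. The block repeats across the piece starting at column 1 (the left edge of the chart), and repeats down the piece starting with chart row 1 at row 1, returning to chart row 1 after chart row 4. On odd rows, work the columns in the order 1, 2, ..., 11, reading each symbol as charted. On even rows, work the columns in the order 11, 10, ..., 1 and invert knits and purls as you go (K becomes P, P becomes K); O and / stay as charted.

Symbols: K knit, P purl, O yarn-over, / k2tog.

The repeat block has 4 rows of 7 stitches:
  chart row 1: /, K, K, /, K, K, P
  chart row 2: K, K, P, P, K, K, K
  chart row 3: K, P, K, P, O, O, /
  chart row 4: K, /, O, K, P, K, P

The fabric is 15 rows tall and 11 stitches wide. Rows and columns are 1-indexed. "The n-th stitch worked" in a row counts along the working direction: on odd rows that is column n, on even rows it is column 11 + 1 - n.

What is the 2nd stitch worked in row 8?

Row 8 uses chart row ((8-1) mod 4)+1 = 4. Row 8 is even, so WS.
Chart row 4 tiled across columns 1-11: K / O K P K P K / O K
WS: work from column 11 back to column 1 (reverse the tiled row), swapping K<->P (O and / unchanged).
Row 8 as worked: P O / P K P K P O / P
The 2nd stitch worked is O.

Result:
O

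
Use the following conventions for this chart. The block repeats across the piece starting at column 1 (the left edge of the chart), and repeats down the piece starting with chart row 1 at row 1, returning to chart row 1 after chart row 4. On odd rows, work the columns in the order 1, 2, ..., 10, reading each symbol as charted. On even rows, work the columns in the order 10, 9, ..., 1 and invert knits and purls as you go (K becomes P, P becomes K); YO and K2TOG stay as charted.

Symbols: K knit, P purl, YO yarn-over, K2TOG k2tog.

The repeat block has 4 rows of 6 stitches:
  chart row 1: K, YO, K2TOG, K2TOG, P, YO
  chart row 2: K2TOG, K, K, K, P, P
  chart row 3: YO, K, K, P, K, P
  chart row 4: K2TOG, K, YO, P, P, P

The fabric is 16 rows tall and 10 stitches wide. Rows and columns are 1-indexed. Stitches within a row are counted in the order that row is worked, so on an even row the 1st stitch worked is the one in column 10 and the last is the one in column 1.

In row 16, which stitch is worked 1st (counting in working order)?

Row 16: (16-1) mod 4 = 3, so use chart row 4. Even row -> WS.
Chart row 4 tiled across columns 1-10: K2TOG K YO P P P K2TOG K YO P
Wrong side: read the tiled row from column 10 down to 1 and exchange K with P (leave YO, K2TOG).
Row 16 as worked: K YO P K2TOG K K K YO P K2TOG
The 1st stitch worked is K.

Result:
K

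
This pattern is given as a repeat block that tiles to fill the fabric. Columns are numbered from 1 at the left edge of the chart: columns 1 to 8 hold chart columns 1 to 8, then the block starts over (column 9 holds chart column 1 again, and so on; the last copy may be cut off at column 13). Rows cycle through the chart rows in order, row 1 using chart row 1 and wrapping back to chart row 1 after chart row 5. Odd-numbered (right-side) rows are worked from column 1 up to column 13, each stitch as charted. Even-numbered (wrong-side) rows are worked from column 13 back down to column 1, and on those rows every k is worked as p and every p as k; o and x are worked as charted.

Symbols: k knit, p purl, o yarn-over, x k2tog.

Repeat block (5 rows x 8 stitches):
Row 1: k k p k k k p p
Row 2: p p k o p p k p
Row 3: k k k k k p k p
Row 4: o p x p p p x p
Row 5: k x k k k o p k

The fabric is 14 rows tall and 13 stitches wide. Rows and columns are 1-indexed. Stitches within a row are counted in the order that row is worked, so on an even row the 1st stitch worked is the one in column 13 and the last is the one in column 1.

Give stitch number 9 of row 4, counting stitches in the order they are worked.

For row 4: chart row = ((4-1) mod 5) + 1 = 4; this is a WS (even) row.
Chart row 4 tiled across columns 1-13: o p x p p p x p o p x p p
WS row: flip the tiled sequence (start at column 13) and apply k<->p; o and x stay.
Row 4 as worked: k k x k o k x k k k x k o
Counting 9 along the worked row gives k.

Result:
k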